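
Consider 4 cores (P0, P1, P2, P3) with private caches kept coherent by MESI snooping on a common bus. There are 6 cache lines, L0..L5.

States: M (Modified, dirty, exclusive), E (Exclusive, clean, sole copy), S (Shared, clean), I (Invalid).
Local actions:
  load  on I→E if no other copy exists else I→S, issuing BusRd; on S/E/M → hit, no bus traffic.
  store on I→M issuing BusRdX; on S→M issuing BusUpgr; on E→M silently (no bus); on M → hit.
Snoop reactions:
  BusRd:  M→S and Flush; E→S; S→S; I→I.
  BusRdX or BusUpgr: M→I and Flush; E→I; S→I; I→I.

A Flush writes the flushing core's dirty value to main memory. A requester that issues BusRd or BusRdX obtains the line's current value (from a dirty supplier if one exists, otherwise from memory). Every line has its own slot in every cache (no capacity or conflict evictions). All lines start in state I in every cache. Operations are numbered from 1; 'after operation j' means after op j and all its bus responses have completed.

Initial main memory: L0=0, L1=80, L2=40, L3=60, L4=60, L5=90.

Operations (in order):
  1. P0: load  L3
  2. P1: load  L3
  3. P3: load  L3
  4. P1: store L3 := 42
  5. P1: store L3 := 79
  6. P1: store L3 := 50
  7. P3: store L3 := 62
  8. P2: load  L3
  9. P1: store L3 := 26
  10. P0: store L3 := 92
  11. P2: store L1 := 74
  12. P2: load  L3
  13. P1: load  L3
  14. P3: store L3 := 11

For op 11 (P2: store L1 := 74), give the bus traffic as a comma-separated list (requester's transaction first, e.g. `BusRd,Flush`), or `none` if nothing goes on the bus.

bus = BusRdX

1. P0: load  L3  bus=[BusRd]  L3: P0=E P1=I P2=I P3=I  mem[L3]=60
2. P1: load  L3  bus=[BusRd]  L3: P0=S P1=S P2=I P3=I  mem[L3]=60
3. P3: load  L3  bus=[BusRd]  L3: P0=S P1=S P2=I P3=S  mem[L3]=60
4. P1: store L3 := 42  bus=[BusUpgr]  L3: P0=I P1=M P2=I P3=I  mem[L3]=60
5. P1: store L3 := 79  bus=[-]  L3: P0=I P1=M P2=I P3=I  mem[L3]=60
6. P1: store L3 := 50  bus=[-]  L3: P0=I P1=M P2=I P3=I  mem[L3]=60
7. P3: store L3 := 62  bus=[BusRdX,Flush]  L3: P0=I P1=I P2=I P3=M  mem[L3]=50
8. P2: load  L3  bus=[BusRd,Flush]  L3: P0=I P1=I P2=S P3=S  mem[L3]=62
9. P1: store L3 := 26  bus=[BusRdX]  L3: P0=I P1=M P2=I P3=I  mem[L3]=62
10. P0: store L3 := 92  bus=[BusRdX,Flush]  L3: P0=M P1=I P2=I P3=I  mem[L3]=26
11. P2: store L1 := 74  bus=[BusRdX]  L1: P0=I P1=I P2=M P3=I  mem[L1]=80
12. P2: load  L3  bus=[BusRd,Flush]  L3: P0=S P1=I P2=S P3=I  mem[L3]=92
13. P1: load  L3  bus=[BusRd]  L3: P0=S P1=S P2=S P3=I  mem[L3]=92
14. P3: store L3 := 11  bus=[BusRdX]  L3: P0=I P1=I P2=I P3=M  mem[L3]=92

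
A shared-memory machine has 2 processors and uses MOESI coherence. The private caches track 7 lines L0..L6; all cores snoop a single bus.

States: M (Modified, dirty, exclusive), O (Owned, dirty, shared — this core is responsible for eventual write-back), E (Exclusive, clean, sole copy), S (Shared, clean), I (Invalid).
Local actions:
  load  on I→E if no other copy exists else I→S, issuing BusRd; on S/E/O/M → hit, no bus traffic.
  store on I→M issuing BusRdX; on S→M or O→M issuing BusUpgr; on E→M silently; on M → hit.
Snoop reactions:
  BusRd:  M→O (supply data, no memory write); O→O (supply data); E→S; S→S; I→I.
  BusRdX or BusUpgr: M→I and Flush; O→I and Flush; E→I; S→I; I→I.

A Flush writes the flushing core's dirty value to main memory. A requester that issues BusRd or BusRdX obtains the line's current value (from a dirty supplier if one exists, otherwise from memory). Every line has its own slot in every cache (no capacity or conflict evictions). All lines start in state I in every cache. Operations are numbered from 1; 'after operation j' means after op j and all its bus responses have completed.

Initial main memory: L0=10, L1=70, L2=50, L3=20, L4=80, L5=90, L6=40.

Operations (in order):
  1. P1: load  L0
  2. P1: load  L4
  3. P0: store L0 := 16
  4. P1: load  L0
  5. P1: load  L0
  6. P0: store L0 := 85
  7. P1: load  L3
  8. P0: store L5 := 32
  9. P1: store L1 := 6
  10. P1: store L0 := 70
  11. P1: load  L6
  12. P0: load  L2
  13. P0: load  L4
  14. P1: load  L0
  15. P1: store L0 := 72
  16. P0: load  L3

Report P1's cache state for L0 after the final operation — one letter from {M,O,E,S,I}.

state = M

step 1: P1: load  L0  ⟶  IE  (L0)  txn=BusRd  M[L0]=10
step 2: P1: load  L4  ⟶  IE  (L4)  txn=BusRd  M[L4]=80
step 3: P0: store L0 := 16  ⟶  MI  (L0)  txn=BusRdX  M[L0]=10
step 4: P1: load  L0  ⟶  OS  (L0)  txn=BusRd  M[L0]=10
step 5: P1: load  L0  ⟶  OS  (L0)  txn=∅  M[L0]=10
step 6: P0: store L0 := 85  ⟶  MI  (L0)  txn=BusUpgr  M[L0]=10
step 7: P1: load  L3  ⟶  IE  (L3)  txn=BusRd  M[L3]=20
step 8: P0: store L5 := 32  ⟶  MI  (L5)  txn=BusRdX  M[L5]=90
step 9: P1: store L1 := 6  ⟶  IM  (L1)  txn=BusRdX  M[L1]=70
step 10: P1: store L0 := 70  ⟶  IM  (L0)  txn=BusRdX+Flush  M[L0]=85
step 11: P1: load  L6  ⟶  IE  (L6)  txn=BusRd  M[L6]=40
step 12: P0: load  L2  ⟶  EI  (L2)  txn=BusRd  M[L2]=50
step 13: P0: load  L4  ⟶  SS  (L4)  txn=BusRd  M[L4]=80
step 14: P1: load  L0  ⟶  IM  (L0)  txn=∅  M[L0]=85
step 15: P1: store L0 := 72  ⟶  IM  (L0)  txn=∅  M[L0]=85
step 16: P0: load  L3  ⟶  SS  (L3)  txn=BusRd  M[L3]=20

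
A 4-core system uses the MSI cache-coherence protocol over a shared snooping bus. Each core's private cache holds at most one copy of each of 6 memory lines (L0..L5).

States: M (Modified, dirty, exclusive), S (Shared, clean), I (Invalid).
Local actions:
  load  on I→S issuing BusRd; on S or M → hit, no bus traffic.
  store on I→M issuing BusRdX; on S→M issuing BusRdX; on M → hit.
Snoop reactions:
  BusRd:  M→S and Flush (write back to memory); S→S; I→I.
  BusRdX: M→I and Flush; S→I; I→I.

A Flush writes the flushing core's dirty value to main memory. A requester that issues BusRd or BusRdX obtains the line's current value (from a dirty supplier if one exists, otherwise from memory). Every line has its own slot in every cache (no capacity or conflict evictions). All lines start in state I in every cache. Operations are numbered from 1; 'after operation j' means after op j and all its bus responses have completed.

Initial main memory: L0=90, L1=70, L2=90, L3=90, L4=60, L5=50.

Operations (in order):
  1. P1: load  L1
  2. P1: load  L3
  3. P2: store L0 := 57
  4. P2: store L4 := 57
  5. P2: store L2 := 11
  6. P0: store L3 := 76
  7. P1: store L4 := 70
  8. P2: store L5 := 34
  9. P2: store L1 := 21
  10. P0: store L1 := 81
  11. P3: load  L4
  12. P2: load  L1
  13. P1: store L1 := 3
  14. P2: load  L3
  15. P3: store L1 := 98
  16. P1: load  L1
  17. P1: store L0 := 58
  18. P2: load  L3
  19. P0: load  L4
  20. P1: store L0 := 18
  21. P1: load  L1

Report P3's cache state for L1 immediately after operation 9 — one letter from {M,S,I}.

state = I

[1] P1: load  L1 | P0:I, P1:S(70), P2:I, P3:I | bus: BusRd
[2] P1: load  L3 | P0:I, P1:S(90), P2:I, P3:I | bus: BusRd
[3] P2: store L0 := 57 | P0:I, P1:I, P2:M(57), P3:I | bus: BusRdX
[4] P2: store L4 := 57 | P0:I, P1:I, P2:M(57), P3:I | bus: BusRdX
[5] P2: store L2 := 11 | P0:I, P1:I, P2:M(11), P3:I | bus: BusRdX
[6] P0: store L3 := 76 | P0:M(76), P1:I, P2:I, P3:I | bus: BusRdX
[7] P1: store L4 := 70 | P0:I, P1:M(70), P2:I, P3:I | bus: BusRdX,Flush
[8] P2: store L5 := 34 | P0:I, P1:I, P2:M(34), P3:I | bus: BusRdX
[9] P2: store L1 := 21 | P0:I, P1:I, P2:M(21), P3:I | bus: BusRdX
[10] P0: store L1 := 81 | P0:M(81), P1:I, P2:I, P3:I | bus: BusRdX,Flush
[11] P3: load  L4 | P0:I, P1:S(70), P2:I, P3:S(70) | bus: BusRd,Flush
[12] P2: load  L1 | P0:S(81), P1:I, P2:S(81), P3:I | bus: BusRd,Flush
[13] P1: store L1 := 3 | P0:I, P1:M(3), P2:I, P3:I | bus: BusRdX
[14] P2: load  L3 | P0:S(76), P1:I, P2:S(76), P3:I | bus: BusRd,Flush
[15] P3: store L1 := 98 | P0:I, P1:I, P2:I, P3:M(98) | bus: BusRdX,Flush
[16] P1: load  L1 | P0:I, P1:S(98), P2:I, P3:S(98) | bus: BusRd,Flush
[17] P1: store L0 := 58 | P0:I, P1:M(58), P2:I, P3:I | bus: BusRdX,Flush
[18] P2: load  L3 | P0:S(76), P1:I, P2:S(76), P3:I | bus: none
[19] P0: load  L4 | P0:S(70), P1:S(70), P2:I, P3:S(70) | bus: BusRd
[20] P1: store L0 := 18 | P0:I, P1:M(18), P2:I, P3:I | bus: none
[21] P1: load  L1 | P0:I, P1:S(98), P2:I, P3:S(98) | bus: none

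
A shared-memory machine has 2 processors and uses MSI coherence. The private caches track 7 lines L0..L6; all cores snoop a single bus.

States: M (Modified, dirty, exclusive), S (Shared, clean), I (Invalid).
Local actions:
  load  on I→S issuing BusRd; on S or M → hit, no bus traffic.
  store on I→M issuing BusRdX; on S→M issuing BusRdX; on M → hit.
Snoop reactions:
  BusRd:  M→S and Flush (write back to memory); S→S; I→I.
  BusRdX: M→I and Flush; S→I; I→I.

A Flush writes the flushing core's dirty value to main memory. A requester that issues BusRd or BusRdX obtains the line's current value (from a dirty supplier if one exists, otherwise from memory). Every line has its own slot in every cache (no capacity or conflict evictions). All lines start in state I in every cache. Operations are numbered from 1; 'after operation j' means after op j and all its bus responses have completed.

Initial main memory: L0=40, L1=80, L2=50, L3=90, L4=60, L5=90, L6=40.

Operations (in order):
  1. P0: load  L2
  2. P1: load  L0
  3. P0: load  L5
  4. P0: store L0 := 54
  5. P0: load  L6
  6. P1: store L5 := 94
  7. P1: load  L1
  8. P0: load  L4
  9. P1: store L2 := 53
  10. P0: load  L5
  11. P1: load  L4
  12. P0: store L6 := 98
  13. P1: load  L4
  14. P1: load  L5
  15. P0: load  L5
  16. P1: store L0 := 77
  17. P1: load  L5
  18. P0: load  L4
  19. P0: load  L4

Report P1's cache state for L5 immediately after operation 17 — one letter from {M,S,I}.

[1] P0: load  L2 | P0:S(50), P1:I | bus: BusRd
[2] P1: load  L0 | P0:I, P1:S(40) | bus: BusRd
[3] P0: load  L5 | P0:S(90), P1:I | bus: BusRd
[4] P0: store L0 := 54 | P0:M(54), P1:I | bus: BusRdX
[5] P0: load  L6 | P0:S(40), P1:I | bus: BusRd
[6] P1: store L5 := 94 | P0:I, P1:M(94) | bus: BusRdX
[7] P1: load  L1 | P0:I, P1:S(80) | bus: BusRd
[8] P0: load  L4 | P0:S(60), P1:I | bus: BusRd
[9] P1: store L2 := 53 | P0:I, P1:M(53) | bus: BusRdX
[10] P0: load  L5 | P0:S(94), P1:S(94) | bus: BusRd,Flush
[11] P1: load  L4 | P0:S(60), P1:S(60) | bus: BusRd
[12] P0: store L6 := 98 | P0:M(98), P1:I | bus: BusRdX
[13] P1: load  L4 | P0:S(60), P1:S(60) | bus: none
[14] P1: load  L5 | P0:S(94), P1:S(94) | bus: none
[15] P0: load  L5 | P0:S(94), P1:S(94) | bus: none
[16] P1: store L0 := 77 | P0:I, P1:M(77) | bus: BusRdX,Flush
[17] P1: load  L5 | P0:S(94), P1:S(94) | bus: none
[18] P0: load  L4 | P0:S(60), P1:S(60) | bus: none
[19] P0: load  L4 | P0:S(60), P1:S(60) | bus: none

state = S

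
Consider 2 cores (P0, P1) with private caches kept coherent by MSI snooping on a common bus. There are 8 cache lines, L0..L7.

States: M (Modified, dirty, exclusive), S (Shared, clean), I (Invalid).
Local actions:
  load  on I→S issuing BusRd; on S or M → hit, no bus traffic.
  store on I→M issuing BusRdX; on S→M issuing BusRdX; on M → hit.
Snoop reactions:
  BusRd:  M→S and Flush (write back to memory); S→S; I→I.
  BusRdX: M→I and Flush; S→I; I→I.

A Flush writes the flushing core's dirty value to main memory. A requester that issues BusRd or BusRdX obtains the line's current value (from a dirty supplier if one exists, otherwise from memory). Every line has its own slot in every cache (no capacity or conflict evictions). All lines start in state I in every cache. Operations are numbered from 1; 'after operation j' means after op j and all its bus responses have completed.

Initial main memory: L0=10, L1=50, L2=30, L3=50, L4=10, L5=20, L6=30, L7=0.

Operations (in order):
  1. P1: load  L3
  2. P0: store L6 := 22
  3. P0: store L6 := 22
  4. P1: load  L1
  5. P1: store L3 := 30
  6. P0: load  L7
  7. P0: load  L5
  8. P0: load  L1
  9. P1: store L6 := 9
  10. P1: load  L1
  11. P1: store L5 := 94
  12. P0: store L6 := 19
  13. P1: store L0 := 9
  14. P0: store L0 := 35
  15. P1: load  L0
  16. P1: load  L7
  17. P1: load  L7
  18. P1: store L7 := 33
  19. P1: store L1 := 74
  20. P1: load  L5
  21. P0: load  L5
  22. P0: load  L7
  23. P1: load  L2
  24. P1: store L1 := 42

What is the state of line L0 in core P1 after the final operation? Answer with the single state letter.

  op1 P1: load  L3 → I/S on L3; bus BusRd; mem=50
  op2 P0: store L6 := 22 → M/I on L6; bus BusRdX; mem=30
  op3 P0: store L6 := 22 → M/I on L6; bus (none); mem=30
  op4 P1: load  L1 → I/S on L1; bus BusRd; mem=50
  op5 P1: store L3 := 30 → I/M on L3; bus BusRdX; mem=50
  op6 P0: load  L7 → S/I on L7; bus BusRd; mem=0
  op7 P0: load  L5 → S/I on L5; bus BusRd; mem=20
  op8 P0: load  L1 → S/S on L1; bus BusRd; mem=50
  op9 P1: store L6 := 9 → I/M on L6; bus BusRdX Flush; mem=22
  op10 P1: load  L1 → S/S on L1; bus (none); mem=50
  op11 P1: store L5 := 94 → I/M on L5; bus BusRdX; mem=20
  op12 P0: store L6 := 19 → M/I on L6; bus BusRdX Flush; mem=9
  op13 P1: store L0 := 9 → I/M on L0; bus BusRdX; mem=10
  op14 P0: store L0 := 35 → M/I on L0; bus BusRdX Flush; mem=9
  op15 P1: load  L0 → S/S on L0; bus BusRd Flush; mem=35
  op16 P1: load  L7 → S/S on L7; bus BusRd; mem=0
  op17 P1: load  L7 → S/S on L7; bus (none); mem=0
  op18 P1: store L7 := 33 → I/M on L7; bus BusRdX; mem=0
  op19 P1: store L1 := 74 → I/M on L1; bus BusRdX; mem=50
  op20 P1: load  L5 → I/M on L5; bus (none); mem=20
  op21 P0: load  L5 → S/S on L5; bus BusRd Flush; mem=94
  op22 P0: load  L7 → S/S on L7; bus BusRd Flush; mem=33
  op23 P1: load  L2 → I/S on L2; bus BusRd; mem=30
  op24 P1: store L1 := 42 → I/M on L1; bus (none); mem=50

state = S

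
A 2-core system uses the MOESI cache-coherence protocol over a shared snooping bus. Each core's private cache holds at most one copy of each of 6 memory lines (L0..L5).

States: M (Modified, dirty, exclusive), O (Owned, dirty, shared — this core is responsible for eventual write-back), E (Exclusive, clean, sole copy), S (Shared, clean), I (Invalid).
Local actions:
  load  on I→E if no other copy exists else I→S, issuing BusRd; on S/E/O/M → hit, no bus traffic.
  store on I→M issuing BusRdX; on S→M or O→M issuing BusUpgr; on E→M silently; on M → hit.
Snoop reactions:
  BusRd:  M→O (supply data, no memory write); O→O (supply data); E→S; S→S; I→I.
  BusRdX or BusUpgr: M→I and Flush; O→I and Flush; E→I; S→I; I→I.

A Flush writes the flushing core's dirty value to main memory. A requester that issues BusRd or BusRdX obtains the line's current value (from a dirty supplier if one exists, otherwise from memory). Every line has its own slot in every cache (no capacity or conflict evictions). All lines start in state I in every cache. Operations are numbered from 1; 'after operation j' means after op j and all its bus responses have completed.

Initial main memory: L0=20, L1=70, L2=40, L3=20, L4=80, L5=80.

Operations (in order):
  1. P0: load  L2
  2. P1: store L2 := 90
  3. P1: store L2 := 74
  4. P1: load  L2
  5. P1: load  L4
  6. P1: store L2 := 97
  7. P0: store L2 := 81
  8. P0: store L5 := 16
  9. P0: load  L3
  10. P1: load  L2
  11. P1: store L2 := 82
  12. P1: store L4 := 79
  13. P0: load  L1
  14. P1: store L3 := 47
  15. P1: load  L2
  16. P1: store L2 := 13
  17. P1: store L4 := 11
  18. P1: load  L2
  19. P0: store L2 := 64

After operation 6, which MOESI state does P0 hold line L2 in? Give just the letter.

state = I

1. P0: load  L2  bus=[BusRd]  L2: P0=E P1=I  mem[L2]=40
2. P1: store L2 := 90  bus=[BusRdX]  L2: P0=I P1=M  mem[L2]=40
3. P1: store L2 := 74  bus=[-]  L2: P0=I P1=M  mem[L2]=40
4. P1: load  L2  bus=[-]  L2: P0=I P1=M  mem[L2]=40
5. P1: load  L4  bus=[BusRd]  L4: P0=I P1=E  mem[L4]=80
6. P1: store L2 := 97  bus=[-]  L2: P0=I P1=M  mem[L2]=40
7. P0: store L2 := 81  bus=[BusRdX,Flush]  L2: P0=M P1=I  mem[L2]=97
8. P0: store L5 := 16  bus=[BusRdX]  L5: P0=M P1=I  mem[L5]=80
9. P0: load  L3  bus=[BusRd]  L3: P0=E P1=I  mem[L3]=20
10. P1: load  L2  bus=[BusRd]  L2: P0=O P1=S  mem[L2]=97
11. P1: store L2 := 82  bus=[BusUpgr,Flush]  L2: P0=I P1=M  mem[L2]=81
12. P1: store L4 := 79  bus=[-]  L4: P0=I P1=M  mem[L4]=80
13. P0: load  L1  bus=[BusRd]  L1: P0=E P1=I  mem[L1]=70
14. P1: store L3 := 47  bus=[BusRdX]  L3: P0=I P1=M  mem[L3]=20
15. P1: load  L2  bus=[-]  L2: P0=I P1=M  mem[L2]=81
16. P1: store L2 := 13  bus=[-]  L2: P0=I P1=M  mem[L2]=81
17. P1: store L4 := 11  bus=[-]  L4: P0=I P1=M  mem[L4]=80
18. P1: load  L2  bus=[-]  L2: P0=I P1=M  mem[L2]=81
19. P0: store L2 := 64  bus=[BusRdX,Flush]  L2: P0=M P1=I  mem[L2]=13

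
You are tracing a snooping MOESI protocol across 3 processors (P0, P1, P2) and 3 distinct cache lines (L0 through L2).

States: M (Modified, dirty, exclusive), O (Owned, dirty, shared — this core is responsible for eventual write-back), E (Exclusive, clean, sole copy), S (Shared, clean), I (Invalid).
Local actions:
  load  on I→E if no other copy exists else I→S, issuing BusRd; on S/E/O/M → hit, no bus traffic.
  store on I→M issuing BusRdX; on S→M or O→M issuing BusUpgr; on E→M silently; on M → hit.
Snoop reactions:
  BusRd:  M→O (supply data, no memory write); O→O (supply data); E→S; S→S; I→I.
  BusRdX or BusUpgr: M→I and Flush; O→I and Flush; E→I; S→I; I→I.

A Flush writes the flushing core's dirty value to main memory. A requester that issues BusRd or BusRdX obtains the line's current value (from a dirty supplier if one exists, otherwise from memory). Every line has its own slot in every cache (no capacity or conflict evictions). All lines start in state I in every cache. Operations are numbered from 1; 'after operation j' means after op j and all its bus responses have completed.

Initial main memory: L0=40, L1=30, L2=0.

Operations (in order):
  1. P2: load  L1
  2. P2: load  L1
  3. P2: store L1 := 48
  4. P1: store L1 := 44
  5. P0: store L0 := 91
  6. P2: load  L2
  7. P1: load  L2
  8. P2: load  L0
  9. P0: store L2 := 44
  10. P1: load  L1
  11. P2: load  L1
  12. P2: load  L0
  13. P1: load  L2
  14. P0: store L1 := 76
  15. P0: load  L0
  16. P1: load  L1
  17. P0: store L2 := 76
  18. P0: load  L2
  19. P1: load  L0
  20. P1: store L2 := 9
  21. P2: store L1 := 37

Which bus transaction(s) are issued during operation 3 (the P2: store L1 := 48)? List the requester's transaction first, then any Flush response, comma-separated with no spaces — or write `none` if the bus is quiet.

bus = none

step 1: P2: load  L1  ⟶  IIE  (L1)  txn=BusRd  M[L1]=30
step 2: P2: load  L1  ⟶  IIE  (L1)  txn=∅  M[L1]=30
step 3: P2: store L1 := 48  ⟶  IIM  (L1)  txn=∅  M[L1]=30
step 4: P1: store L1 := 44  ⟶  IMI  (L1)  txn=BusRdX+Flush  M[L1]=48
step 5: P0: store L0 := 91  ⟶  MII  (L0)  txn=BusRdX  M[L0]=40
step 6: P2: load  L2  ⟶  IIE  (L2)  txn=BusRd  M[L2]=0
step 7: P1: load  L2  ⟶  ISS  (L2)  txn=BusRd  M[L2]=0
step 8: P2: load  L0  ⟶  OIS  (L0)  txn=BusRd  M[L0]=40
step 9: P0: store L2 := 44  ⟶  MII  (L2)  txn=BusRdX  M[L2]=0
step 10: P1: load  L1  ⟶  IMI  (L1)  txn=∅  M[L1]=48
step 11: P2: load  L1  ⟶  IOS  (L1)  txn=BusRd  M[L1]=48
step 12: P2: load  L0  ⟶  OIS  (L0)  txn=∅  M[L0]=40
step 13: P1: load  L2  ⟶  OSI  (L2)  txn=BusRd  M[L2]=0
step 14: P0: store L1 := 76  ⟶  MII  (L1)  txn=BusRdX+Flush  M[L1]=44
step 15: P0: load  L0  ⟶  OIS  (L0)  txn=∅  M[L0]=40
step 16: P1: load  L1  ⟶  OSI  (L1)  txn=BusRd  M[L1]=44
step 17: P0: store L2 := 76  ⟶  MII  (L2)  txn=BusUpgr  M[L2]=0
step 18: P0: load  L2  ⟶  MII  (L2)  txn=∅  M[L2]=0
step 19: P1: load  L0  ⟶  OSS  (L0)  txn=BusRd  M[L0]=40
step 20: P1: store L2 := 9  ⟶  IMI  (L2)  txn=BusRdX+Flush  M[L2]=76
step 21: P2: store L1 := 37  ⟶  IIM  (L1)  txn=BusRdX+Flush  M[L1]=76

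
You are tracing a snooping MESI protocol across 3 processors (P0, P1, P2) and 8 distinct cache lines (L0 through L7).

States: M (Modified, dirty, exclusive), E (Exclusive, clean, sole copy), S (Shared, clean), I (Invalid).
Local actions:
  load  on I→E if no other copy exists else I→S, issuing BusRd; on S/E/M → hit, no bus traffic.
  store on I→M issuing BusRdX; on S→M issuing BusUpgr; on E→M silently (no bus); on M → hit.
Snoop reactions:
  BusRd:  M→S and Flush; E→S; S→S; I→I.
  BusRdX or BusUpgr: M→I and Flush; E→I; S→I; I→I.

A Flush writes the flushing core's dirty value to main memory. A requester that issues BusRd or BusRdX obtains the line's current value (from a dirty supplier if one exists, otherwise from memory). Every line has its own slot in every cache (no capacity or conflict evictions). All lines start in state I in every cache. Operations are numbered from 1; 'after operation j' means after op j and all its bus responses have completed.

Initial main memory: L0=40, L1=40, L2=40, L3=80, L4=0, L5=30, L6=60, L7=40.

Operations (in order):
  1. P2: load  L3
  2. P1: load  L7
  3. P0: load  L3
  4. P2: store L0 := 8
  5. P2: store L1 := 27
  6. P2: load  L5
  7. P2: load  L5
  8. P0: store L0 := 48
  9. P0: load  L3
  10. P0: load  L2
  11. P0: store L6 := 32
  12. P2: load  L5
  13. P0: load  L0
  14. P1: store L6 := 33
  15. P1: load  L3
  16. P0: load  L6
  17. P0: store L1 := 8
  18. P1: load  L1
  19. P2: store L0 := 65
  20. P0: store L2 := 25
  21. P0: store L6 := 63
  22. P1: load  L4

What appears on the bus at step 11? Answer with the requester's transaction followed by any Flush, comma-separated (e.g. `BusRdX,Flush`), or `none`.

1. P2: load  L3  bus=[BusRd]  L3: P0=I P1=I P2=E  mem[L3]=80
2. P1: load  L7  bus=[BusRd]  L7: P0=I P1=E P2=I  mem[L7]=40
3. P0: load  L3  bus=[BusRd]  L3: P0=S P1=I P2=S  mem[L3]=80
4. P2: store L0 := 8  bus=[BusRdX]  L0: P0=I P1=I P2=M  mem[L0]=40
5. P2: store L1 := 27  bus=[BusRdX]  L1: P0=I P1=I P2=M  mem[L1]=40
6. P2: load  L5  bus=[BusRd]  L5: P0=I P1=I P2=E  mem[L5]=30
7. P2: load  L5  bus=[-]  L5: P0=I P1=I P2=E  mem[L5]=30
8. P0: store L0 := 48  bus=[BusRdX,Flush]  L0: P0=M P1=I P2=I  mem[L0]=8
9. P0: load  L3  bus=[-]  L3: P0=S P1=I P2=S  mem[L3]=80
10. P0: load  L2  bus=[BusRd]  L2: P0=E P1=I P2=I  mem[L2]=40
11. P0: store L6 := 32  bus=[BusRdX]  L6: P0=M P1=I P2=I  mem[L6]=60
12. P2: load  L5  bus=[-]  L5: P0=I P1=I P2=E  mem[L5]=30
13. P0: load  L0  bus=[-]  L0: P0=M P1=I P2=I  mem[L0]=8
14. P1: store L6 := 33  bus=[BusRdX,Flush]  L6: P0=I P1=M P2=I  mem[L6]=32
15. P1: load  L3  bus=[BusRd]  L3: P0=S P1=S P2=S  mem[L3]=80
16. P0: load  L6  bus=[BusRd,Flush]  L6: P0=S P1=S P2=I  mem[L6]=33
17. P0: store L1 := 8  bus=[BusRdX,Flush]  L1: P0=M P1=I P2=I  mem[L1]=27
18. P1: load  L1  bus=[BusRd,Flush]  L1: P0=S P1=S P2=I  mem[L1]=8
19. P2: store L0 := 65  bus=[BusRdX,Flush]  L0: P0=I P1=I P2=M  mem[L0]=48
20. P0: store L2 := 25  bus=[-]  L2: P0=M P1=I P2=I  mem[L2]=40
21. P0: store L6 := 63  bus=[BusUpgr]  L6: P0=M P1=I P2=I  mem[L6]=33
22. P1: load  L4  bus=[BusRd]  L4: P0=I P1=E P2=I  mem[L4]=0

bus = BusRdX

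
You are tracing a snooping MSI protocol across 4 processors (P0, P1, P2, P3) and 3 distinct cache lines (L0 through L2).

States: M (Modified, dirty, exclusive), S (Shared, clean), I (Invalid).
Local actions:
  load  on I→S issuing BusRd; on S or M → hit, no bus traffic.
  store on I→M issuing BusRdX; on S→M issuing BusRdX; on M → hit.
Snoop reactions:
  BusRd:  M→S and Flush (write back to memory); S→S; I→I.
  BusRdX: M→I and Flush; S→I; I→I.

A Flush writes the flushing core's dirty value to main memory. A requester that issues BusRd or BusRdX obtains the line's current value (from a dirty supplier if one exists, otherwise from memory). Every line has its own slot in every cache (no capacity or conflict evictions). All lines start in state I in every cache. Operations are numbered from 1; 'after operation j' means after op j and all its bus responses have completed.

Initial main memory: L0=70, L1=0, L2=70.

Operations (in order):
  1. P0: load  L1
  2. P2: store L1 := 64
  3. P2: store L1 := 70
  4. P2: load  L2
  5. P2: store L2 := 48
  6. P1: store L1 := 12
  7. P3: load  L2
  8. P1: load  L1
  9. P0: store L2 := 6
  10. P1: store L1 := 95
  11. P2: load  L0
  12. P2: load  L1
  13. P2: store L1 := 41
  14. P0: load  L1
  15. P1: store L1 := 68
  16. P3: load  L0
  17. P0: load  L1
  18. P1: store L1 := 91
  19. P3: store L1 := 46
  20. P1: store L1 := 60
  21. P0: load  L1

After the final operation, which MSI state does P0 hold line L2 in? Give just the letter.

state = M

[1] P0: load  L1 | P0:S(0), P1:I, P2:I, P3:I | bus: BusRd
[2] P2: store L1 := 64 | P0:I, P1:I, P2:M(64), P3:I | bus: BusRdX
[3] P2: store L1 := 70 | P0:I, P1:I, P2:M(70), P3:I | bus: none
[4] P2: load  L2 | P0:I, P1:I, P2:S(70), P3:I | bus: BusRd
[5] P2: store L2 := 48 | P0:I, P1:I, P2:M(48), P3:I | bus: BusRdX
[6] P1: store L1 := 12 | P0:I, P1:M(12), P2:I, P3:I | bus: BusRdX,Flush
[7] P3: load  L2 | P0:I, P1:I, P2:S(48), P3:S(48) | bus: BusRd,Flush
[8] P1: load  L1 | P0:I, P1:M(12), P2:I, P3:I | bus: none
[9] P0: store L2 := 6 | P0:M(6), P1:I, P2:I, P3:I | bus: BusRdX
[10] P1: store L1 := 95 | P0:I, P1:M(95), P2:I, P3:I | bus: none
[11] P2: load  L0 | P0:I, P1:I, P2:S(70), P3:I | bus: BusRd
[12] P2: load  L1 | P0:I, P1:S(95), P2:S(95), P3:I | bus: BusRd,Flush
[13] P2: store L1 := 41 | P0:I, P1:I, P2:M(41), P3:I | bus: BusRdX
[14] P0: load  L1 | P0:S(41), P1:I, P2:S(41), P3:I | bus: BusRd,Flush
[15] P1: store L1 := 68 | P0:I, P1:M(68), P2:I, P3:I | bus: BusRdX
[16] P3: load  L0 | P0:I, P1:I, P2:S(70), P3:S(70) | bus: BusRd
[17] P0: load  L1 | P0:S(68), P1:S(68), P2:I, P3:I | bus: BusRd,Flush
[18] P1: store L1 := 91 | P0:I, P1:M(91), P2:I, P3:I | bus: BusRdX
[19] P3: store L1 := 46 | P0:I, P1:I, P2:I, P3:M(46) | bus: BusRdX,Flush
[20] P1: store L1 := 60 | P0:I, P1:M(60), P2:I, P3:I | bus: BusRdX,Flush
[21] P0: load  L1 | P0:S(60), P1:S(60), P2:I, P3:I | bus: BusRd,Flush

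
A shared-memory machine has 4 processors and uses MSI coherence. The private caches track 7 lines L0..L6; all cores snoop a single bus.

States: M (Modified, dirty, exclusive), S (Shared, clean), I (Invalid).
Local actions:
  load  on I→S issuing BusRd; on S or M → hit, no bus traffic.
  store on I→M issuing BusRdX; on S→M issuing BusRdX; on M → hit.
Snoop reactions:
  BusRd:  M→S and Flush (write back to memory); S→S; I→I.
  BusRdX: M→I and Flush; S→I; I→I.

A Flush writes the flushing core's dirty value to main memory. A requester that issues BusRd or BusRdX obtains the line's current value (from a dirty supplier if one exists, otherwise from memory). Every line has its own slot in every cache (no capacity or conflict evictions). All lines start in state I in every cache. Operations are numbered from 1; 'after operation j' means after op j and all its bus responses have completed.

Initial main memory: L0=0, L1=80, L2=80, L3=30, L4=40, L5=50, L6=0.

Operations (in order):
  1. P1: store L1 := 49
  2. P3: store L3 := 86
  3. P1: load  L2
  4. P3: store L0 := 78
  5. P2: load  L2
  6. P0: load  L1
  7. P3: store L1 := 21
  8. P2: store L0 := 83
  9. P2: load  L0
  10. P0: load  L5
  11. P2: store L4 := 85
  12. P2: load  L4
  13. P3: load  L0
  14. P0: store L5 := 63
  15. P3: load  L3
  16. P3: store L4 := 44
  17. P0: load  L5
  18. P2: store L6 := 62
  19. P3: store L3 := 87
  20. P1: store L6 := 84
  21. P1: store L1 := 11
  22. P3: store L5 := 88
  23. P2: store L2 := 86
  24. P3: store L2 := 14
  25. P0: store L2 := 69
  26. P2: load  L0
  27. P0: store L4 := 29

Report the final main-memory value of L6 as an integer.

memory[L6] = 62

  op1 P1: store L1 := 49 → I/M/I/I on L1; bus BusRdX; mem=80
  op2 P3: store L3 := 86 → I/I/I/M on L3; bus BusRdX; mem=30
  op3 P1: load  L2 → I/S/I/I on L2; bus BusRd; mem=80
  op4 P3: store L0 := 78 → I/I/I/M on L0; bus BusRdX; mem=0
  op5 P2: load  L2 → I/S/S/I on L2; bus BusRd; mem=80
  op6 P0: load  L1 → S/S/I/I on L1; bus BusRd Flush; mem=49
  op7 P3: store L1 := 21 → I/I/I/M on L1; bus BusRdX; mem=49
  op8 P2: store L0 := 83 → I/I/M/I on L0; bus BusRdX Flush; mem=78
  op9 P2: load  L0 → I/I/M/I on L0; bus (none); mem=78
  op10 P0: load  L5 → S/I/I/I on L5; bus BusRd; mem=50
  op11 P2: store L4 := 85 → I/I/M/I on L4; bus BusRdX; mem=40
  op12 P2: load  L4 → I/I/M/I on L4; bus (none); mem=40
  op13 P3: load  L0 → I/I/S/S on L0; bus BusRd Flush; mem=83
  op14 P0: store L5 := 63 → M/I/I/I on L5; bus BusRdX; mem=50
  op15 P3: load  L3 → I/I/I/M on L3; bus (none); mem=30
  op16 P3: store L4 := 44 → I/I/I/M on L4; bus BusRdX Flush; mem=85
  op17 P0: load  L5 → M/I/I/I on L5; bus (none); mem=50
  op18 P2: store L6 := 62 → I/I/M/I on L6; bus BusRdX; mem=0
  op19 P3: store L3 := 87 → I/I/I/M on L3; bus (none); mem=30
  op20 P1: store L6 := 84 → I/M/I/I on L6; bus BusRdX Flush; mem=62
  op21 P1: store L1 := 11 → I/M/I/I on L1; bus BusRdX Flush; mem=21
  op22 P3: store L5 := 88 → I/I/I/M on L5; bus BusRdX Flush; mem=63
  op23 P2: store L2 := 86 → I/I/M/I on L2; bus BusRdX; mem=80
  op24 P3: store L2 := 14 → I/I/I/M on L2; bus BusRdX Flush; mem=86
  op25 P0: store L2 := 69 → M/I/I/I on L2; bus BusRdX Flush; mem=14
  op26 P2: load  L0 → I/I/S/S on L0; bus (none); mem=83
  op27 P0: store L4 := 29 → M/I/I/I on L4; bus BusRdX Flush; mem=44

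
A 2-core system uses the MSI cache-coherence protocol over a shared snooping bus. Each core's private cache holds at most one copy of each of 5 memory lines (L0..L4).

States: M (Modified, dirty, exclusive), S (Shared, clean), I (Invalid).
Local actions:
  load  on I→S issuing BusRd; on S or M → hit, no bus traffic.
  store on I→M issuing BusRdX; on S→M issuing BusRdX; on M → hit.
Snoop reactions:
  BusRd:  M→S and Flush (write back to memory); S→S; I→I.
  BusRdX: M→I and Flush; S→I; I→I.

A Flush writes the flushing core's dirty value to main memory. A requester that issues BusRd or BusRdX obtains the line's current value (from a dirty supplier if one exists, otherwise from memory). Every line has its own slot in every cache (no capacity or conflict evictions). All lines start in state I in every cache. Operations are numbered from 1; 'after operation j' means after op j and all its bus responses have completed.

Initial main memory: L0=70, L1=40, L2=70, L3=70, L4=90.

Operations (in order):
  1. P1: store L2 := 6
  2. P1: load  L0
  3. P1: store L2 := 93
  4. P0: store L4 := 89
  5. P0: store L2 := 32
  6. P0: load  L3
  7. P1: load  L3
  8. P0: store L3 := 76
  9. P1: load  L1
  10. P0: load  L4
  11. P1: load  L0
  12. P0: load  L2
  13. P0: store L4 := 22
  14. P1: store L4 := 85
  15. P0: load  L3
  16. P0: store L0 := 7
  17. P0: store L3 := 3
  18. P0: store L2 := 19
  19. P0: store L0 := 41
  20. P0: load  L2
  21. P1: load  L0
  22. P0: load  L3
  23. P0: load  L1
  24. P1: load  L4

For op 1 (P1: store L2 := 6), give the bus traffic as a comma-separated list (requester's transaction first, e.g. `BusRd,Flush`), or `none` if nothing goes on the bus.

bus = BusRdX

step 1: P1: store L2 := 6  ⟶  IM  (L2)  txn=BusRdX  M[L2]=70
step 2: P1: load  L0  ⟶  IS  (L0)  txn=BusRd  M[L0]=70
step 3: P1: store L2 := 93  ⟶  IM  (L2)  txn=∅  M[L2]=70
step 4: P0: store L4 := 89  ⟶  MI  (L4)  txn=BusRdX  M[L4]=90
step 5: P0: store L2 := 32  ⟶  MI  (L2)  txn=BusRdX+Flush  M[L2]=93
step 6: P0: load  L3  ⟶  SI  (L3)  txn=BusRd  M[L3]=70
step 7: P1: load  L3  ⟶  SS  (L3)  txn=BusRd  M[L3]=70
step 8: P0: store L3 := 76  ⟶  MI  (L3)  txn=BusRdX  M[L3]=70
step 9: P1: load  L1  ⟶  IS  (L1)  txn=BusRd  M[L1]=40
step 10: P0: load  L4  ⟶  MI  (L4)  txn=∅  M[L4]=90
step 11: P1: load  L0  ⟶  IS  (L0)  txn=∅  M[L0]=70
step 12: P0: load  L2  ⟶  MI  (L2)  txn=∅  M[L2]=93
step 13: P0: store L4 := 22  ⟶  MI  (L4)  txn=∅  M[L4]=90
step 14: P1: store L4 := 85  ⟶  IM  (L4)  txn=BusRdX+Flush  M[L4]=22
step 15: P0: load  L3  ⟶  MI  (L3)  txn=∅  M[L3]=70
step 16: P0: store L0 := 7  ⟶  MI  (L0)  txn=BusRdX  M[L0]=70
step 17: P0: store L3 := 3  ⟶  MI  (L3)  txn=∅  M[L3]=70
step 18: P0: store L2 := 19  ⟶  MI  (L2)  txn=∅  M[L2]=93
step 19: P0: store L0 := 41  ⟶  MI  (L0)  txn=∅  M[L0]=70
step 20: P0: load  L2  ⟶  MI  (L2)  txn=∅  M[L2]=93
step 21: P1: load  L0  ⟶  SS  (L0)  txn=BusRd+Flush  M[L0]=41
step 22: P0: load  L3  ⟶  MI  (L3)  txn=∅  M[L3]=70
step 23: P0: load  L1  ⟶  SS  (L1)  txn=BusRd  M[L1]=40
step 24: P1: load  L4  ⟶  IM  (L4)  txn=∅  M[L4]=22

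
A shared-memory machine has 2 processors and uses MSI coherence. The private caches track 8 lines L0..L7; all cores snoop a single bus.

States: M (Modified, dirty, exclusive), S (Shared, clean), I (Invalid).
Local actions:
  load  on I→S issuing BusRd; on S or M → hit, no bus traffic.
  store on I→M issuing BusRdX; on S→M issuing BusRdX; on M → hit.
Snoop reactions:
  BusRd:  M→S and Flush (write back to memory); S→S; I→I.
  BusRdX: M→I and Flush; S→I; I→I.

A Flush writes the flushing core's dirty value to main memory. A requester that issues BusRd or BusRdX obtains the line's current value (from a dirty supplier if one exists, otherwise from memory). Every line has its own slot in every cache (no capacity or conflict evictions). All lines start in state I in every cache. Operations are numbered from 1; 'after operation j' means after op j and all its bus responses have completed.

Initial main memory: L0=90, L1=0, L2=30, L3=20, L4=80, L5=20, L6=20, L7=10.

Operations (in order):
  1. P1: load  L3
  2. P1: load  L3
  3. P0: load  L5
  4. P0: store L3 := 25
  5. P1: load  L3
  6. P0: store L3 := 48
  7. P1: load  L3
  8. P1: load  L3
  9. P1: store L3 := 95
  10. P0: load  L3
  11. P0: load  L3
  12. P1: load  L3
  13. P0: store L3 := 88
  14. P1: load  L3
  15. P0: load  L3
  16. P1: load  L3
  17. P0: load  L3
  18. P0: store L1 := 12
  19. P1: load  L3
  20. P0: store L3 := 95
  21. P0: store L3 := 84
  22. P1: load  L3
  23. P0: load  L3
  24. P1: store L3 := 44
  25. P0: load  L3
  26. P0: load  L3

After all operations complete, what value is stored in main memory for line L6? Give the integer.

memory[L6] = 20

step 1: P1: load  L3  ⟶  IS  (L3)  txn=BusRd  M[L3]=20
step 2: P1: load  L3  ⟶  IS  (L3)  txn=∅  M[L3]=20
step 3: P0: load  L5  ⟶  SI  (L5)  txn=BusRd  M[L5]=20
step 4: P0: store L3 := 25  ⟶  MI  (L3)  txn=BusRdX  M[L3]=20
step 5: P1: load  L3  ⟶  SS  (L3)  txn=BusRd+Flush  M[L3]=25
step 6: P0: store L3 := 48  ⟶  MI  (L3)  txn=BusRdX  M[L3]=25
step 7: P1: load  L3  ⟶  SS  (L3)  txn=BusRd+Flush  M[L3]=48
step 8: P1: load  L3  ⟶  SS  (L3)  txn=∅  M[L3]=48
step 9: P1: store L3 := 95  ⟶  IM  (L3)  txn=BusRdX  M[L3]=48
step 10: P0: load  L3  ⟶  SS  (L3)  txn=BusRd+Flush  M[L3]=95
step 11: P0: load  L3  ⟶  SS  (L3)  txn=∅  M[L3]=95
step 12: P1: load  L3  ⟶  SS  (L3)  txn=∅  M[L3]=95
step 13: P0: store L3 := 88  ⟶  MI  (L3)  txn=BusRdX  M[L3]=95
step 14: P1: load  L3  ⟶  SS  (L3)  txn=BusRd+Flush  M[L3]=88
step 15: P0: load  L3  ⟶  SS  (L3)  txn=∅  M[L3]=88
step 16: P1: load  L3  ⟶  SS  (L3)  txn=∅  M[L3]=88
step 17: P0: load  L3  ⟶  SS  (L3)  txn=∅  M[L3]=88
step 18: P0: store L1 := 12  ⟶  MI  (L1)  txn=BusRdX  M[L1]=0
step 19: P1: load  L3  ⟶  SS  (L3)  txn=∅  M[L3]=88
step 20: P0: store L3 := 95  ⟶  MI  (L3)  txn=BusRdX  M[L3]=88
step 21: P0: store L3 := 84  ⟶  MI  (L3)  txn=∅  M[L3]=88
step 22: P1: load  L3  ⟶  SS  (L3)  txn=BusRd+Flush  M[L3]=84
step 23: P0: load  L3  ⟶  SS  (L3)  txn=∅  M[L3]=84
step 24: P1: store L3 := 44  ⟶  IM  (L3)  txn=BusRdX  M[L3]=84
step 25: P0: load  L3  ⟶  SS  (L3)  txn=BusRd+Flush  M[L3]=44
step 26: P0: load  L3  ⟶  SS  (L3)  txn=∅  M[L3]=44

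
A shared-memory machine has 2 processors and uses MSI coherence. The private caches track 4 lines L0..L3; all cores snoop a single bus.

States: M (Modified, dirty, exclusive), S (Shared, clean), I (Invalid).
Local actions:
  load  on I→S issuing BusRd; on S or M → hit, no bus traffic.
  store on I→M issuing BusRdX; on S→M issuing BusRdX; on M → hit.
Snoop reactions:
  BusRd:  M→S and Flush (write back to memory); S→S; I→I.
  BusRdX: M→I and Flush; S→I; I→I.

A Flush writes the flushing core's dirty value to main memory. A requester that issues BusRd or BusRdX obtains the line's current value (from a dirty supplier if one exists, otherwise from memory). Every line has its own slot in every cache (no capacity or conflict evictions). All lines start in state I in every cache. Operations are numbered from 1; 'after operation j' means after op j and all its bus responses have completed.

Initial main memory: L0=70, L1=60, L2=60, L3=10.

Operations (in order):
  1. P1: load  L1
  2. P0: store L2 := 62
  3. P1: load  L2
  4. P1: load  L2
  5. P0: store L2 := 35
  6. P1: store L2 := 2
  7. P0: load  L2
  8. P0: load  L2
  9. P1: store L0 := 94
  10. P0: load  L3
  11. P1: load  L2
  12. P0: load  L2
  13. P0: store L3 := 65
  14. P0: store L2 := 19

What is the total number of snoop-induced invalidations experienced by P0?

1. P1: load  L1  bus=[BusRd]  L1: P0=I P1=S  mem[L1]=60
2. P0: store L2 := 62  bus=[BusRdX]  L2: P0=M P1=I  mem[L2]=60
3. P1: load  L2  bus=[BusRd,Flush]  L2: P0=S P1=S  mem[L2]=62
4. P1: load  L2  bus=[-]  L2: P0=S P1=S  mem[L2]=62
5. P0: store L2 := 35  bus=[BusRdX]  L2: P0=M P1=I  mem[L2]=62
6. P1: store L2 := 2  bus=[BusRdX,Flush]  L2: P0=I P1=M  mem[L2]=35
7. P0: load  L2  bus=[BusRd,Flush]  L2: P0=S P1=S  mem[L2]=2
8. P0: load  L2  bus=[-]  L2: P0=S P1=S  mem[L2]=2
9. P1: store L0 := 94  bus=[BusRdX]  L0: P0=I P1=M  mem[L0]=70
10. P0: load  L3  bus=[BusRd]  L3: P0=S P1=I  mem[L3]=10
11. P1: load  L2  bus=[-]  L2: P0=S P1=S  mem[L2]=2
12. P0: load  L2  bus=[-]  L2: P0=S P1=S  mem[L2]=2
13. P0: store L3 := 65  bus=[BusRdX]  L3: P0=M P1=I  mem[L3]=10
14. P0: store L2 := 19  bus=[BusRdX]  L2: P0=M P1=I  mem[L2]=2

invalidations = 1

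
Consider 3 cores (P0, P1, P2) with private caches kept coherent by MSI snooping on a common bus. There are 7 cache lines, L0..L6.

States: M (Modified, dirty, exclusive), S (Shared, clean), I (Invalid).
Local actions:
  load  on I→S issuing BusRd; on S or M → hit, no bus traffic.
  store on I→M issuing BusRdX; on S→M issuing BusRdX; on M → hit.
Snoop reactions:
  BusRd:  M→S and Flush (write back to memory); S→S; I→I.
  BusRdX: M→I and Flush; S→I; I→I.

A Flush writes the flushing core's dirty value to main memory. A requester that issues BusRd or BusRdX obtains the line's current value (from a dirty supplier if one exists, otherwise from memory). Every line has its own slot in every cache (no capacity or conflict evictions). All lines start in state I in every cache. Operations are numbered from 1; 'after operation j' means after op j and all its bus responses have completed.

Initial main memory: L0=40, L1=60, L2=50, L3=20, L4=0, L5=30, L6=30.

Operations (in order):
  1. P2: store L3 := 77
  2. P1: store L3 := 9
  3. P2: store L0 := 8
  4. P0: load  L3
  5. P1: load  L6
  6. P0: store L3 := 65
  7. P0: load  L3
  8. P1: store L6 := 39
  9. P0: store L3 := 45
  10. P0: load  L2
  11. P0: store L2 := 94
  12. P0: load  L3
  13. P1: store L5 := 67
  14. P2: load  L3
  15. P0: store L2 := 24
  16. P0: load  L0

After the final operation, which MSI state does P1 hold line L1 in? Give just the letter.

state = I

  op1 P2: store L3 := 77 → I/I/M on L3; bus BusRdX; mem=20
  op2 P1: store L3 := 9 → I/M/I on L3; bus BusRdX Flush; mem=77
  op3 P2: store L0 := 8 → I/I/M on L0; bus BusRdX; mem=40
  op4 P0: load  L3 → S/S/I on L3; bus BusRd Flush; mem=9
  op5 P1: load  L6 → I/S/I on L6; bus BusRd; mem=30
  op6 P0: store L3 := 65 → M/I/I on L3; bus BusRdX; mem=9
  op7 P0: load  L3 → M/I/I on L3; bus (none); mem=9
  op8 P1: store L6 := 39 → I/M/I on L6; bus BusRdX; mem=30
  op9 P0: store L3 := 45 → M/I/I on L3; bus (none); mem=9
  op10 P0: load  L2 → S/I/I on L2; bus BusRd; mem=50
  op11 P0: store L2 := 94 → M/I/I on L2; bus BusRdX; mem=50
  op12 P0: load  L3 → M/I/I on L3; bus (none); mem=9
  op13 P1: store L5 := 67 → I/M/I on L5; bus BusRdX; mem=30
  op14 P2: load  L3 → S/I/S on L3; bus BusRd Flush; mem=45
  op15 P0: store L2 := 24 → M/I/I on L2; bus (none); mem=50
  op16 P0: load  L0 → S/I/S on L0; bus BusRd Flush; mem=8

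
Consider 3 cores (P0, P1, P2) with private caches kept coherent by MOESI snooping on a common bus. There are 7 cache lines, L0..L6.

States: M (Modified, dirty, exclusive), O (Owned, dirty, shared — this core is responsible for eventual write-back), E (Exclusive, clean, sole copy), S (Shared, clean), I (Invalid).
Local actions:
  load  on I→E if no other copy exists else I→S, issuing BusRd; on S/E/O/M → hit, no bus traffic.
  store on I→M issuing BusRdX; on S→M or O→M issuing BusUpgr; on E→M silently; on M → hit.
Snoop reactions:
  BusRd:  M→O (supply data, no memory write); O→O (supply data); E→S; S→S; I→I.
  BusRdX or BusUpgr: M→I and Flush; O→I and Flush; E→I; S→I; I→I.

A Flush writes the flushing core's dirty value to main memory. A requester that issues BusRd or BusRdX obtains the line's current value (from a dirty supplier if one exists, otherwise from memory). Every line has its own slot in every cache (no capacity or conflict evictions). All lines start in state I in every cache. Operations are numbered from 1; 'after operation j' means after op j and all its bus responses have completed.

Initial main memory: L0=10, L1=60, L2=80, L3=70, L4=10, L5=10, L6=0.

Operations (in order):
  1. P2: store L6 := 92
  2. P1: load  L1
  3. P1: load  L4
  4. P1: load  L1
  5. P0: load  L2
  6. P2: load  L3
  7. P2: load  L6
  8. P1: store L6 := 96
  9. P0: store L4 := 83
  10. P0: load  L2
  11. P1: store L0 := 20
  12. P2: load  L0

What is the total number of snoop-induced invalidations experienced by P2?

[1] P2: store L6 := 92 | P0:I, P1:I, P2:M(92) | bus: BusRdX
[2] P1: load  L1 | P0:I, P1:E(60), P2:I | bus: BusRd
[3] P1: load  L4 | P0:I, P1:E(10), P2:I | bus: BusRd
[4] P1: load  L1 | P0:I, P1:E(60), P2:I | bus: none
[5] P0: load  L2 | P0:E(80), P1:I, P2:I | bus: BusRd
[6] P2: load  L3 | P0:I, P1:I, P2:E(70) | bus: BusRd
[7] P2: load  L6 | P0:I, P1:I, P2:M(92) | bus: none
[8] P1: store L6 := 96 | P0:I, P1:M(96), P2:I | bus: BusRdX,Flush
[9] P0: store L4 := 83 | P0:M(83), P1:I, P2:I | bus: BusRdX
[10] P0: load  L2 | P0:E(80), P1:I, P2:I | bus: none
[11] P1: store L0 := 20 | P0:I, P1:M(20), P2:I | bus: BusRdX
[12] P2: load  L0 | P0:I, P1:O(20), P2:S(20) | bus: BusRd

invalidations = 1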